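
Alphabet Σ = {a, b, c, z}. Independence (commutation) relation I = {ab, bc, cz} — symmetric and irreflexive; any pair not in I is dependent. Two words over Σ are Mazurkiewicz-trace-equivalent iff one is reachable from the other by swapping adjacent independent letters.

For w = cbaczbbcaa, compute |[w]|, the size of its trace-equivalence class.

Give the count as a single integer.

#0=c has no predecessor
#1=b has no predecessor
#2=a depends on [0:c]
#3=c depends on [2:a]
#4=z depends on [1:b, 2:a]
#5=b depends on [4:z]
#6=b depends on [5:b]
#7=c depends on [3:c]
#8=a depends on [4:z, 7:c]
#9=a depends on [8:a]
sources: [0:c, 1:b]
N(rest) = Σ N(rest − s) over sources s of rest; N(one piece) = 1:
  size 1 → [6]=1  [9]=1
  size 2 → [5,6]=1  [6,9]=2  [8,9]=1
  size 3 → [5,6,9]=3  [6,8,9]=3  [7,8,9]=1
  size 4 → [3,7,8,9]=1  [5,6,8,9]=6  [6,7,8,9]=4
  size 5 → [3,6,7,8,9]=5  [4,5,6,8,9]=6  [5,6,7,8,9]=10
  size 6 → [1,4,5,6,8,9]=6  [3,5,6,7,8,9]=15  [4,5,6,7,8,9]=16
  size 7 → [1,4,5,6,7,8,9]=22  [3,4,5,6,7,8,9]=31
  size 8 → [1,3,4,5,6,7,8,9]=53  [2,3,4,5,6,7,8,9]=31
  first=0(c) contributes 84
  first=1(b) contributes 31
|[w]| = 115

115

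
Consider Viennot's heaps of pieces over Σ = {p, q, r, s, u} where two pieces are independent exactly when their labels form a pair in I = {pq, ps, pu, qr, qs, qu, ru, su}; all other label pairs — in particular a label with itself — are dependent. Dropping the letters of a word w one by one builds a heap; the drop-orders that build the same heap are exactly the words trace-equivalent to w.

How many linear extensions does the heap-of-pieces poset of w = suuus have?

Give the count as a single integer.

0(s) covers ∅
1(u) covers ∅
2(u) covers 1:u
3(u) covers 2:u
4(s) covers 0:s
floor of heap: 0:s, 1:u
completions by unplaced set U, small U first (add the entries for U minus each lowest piece of U):
  |U|=1: {3}:1  {4}:1
  |U|=2: {0,4}:1  {2,3}:1  {3,4}:2
  |U|=3: {0,3,4}:3  {1,2,3}:1  {2,3,4}:3
  start at 0(s): 4
  start at 1(u): 6
sum over floor = 10

10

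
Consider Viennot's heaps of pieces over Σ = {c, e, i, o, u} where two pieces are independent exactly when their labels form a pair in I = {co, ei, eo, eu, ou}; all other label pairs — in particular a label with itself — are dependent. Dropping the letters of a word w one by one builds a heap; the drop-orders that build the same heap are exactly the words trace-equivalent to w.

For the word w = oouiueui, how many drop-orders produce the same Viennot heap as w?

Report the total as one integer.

piece 0:o — minimal
piece 1:o rests on {0:o}
piece 2:u — minimal
piece 3:i rests on {1:o, 2:u}
piece 4:u rests on {3:i}
piece 5:e — minimal
piece 6:u rests on {4:u}
piece 7:i rests on {6:u}
minimal pieces: {0:o, 2:u, 5:e}
ways to finish when only these pieces remain (= sum over removing one remaining piece with nothing left below it):
  1 left: {5}→1  {7}→1
  2 left: {5,7}→2  {6,7}→1
  3 left: {4,6,7}→1  {5,6,7}→3
  4 left: {3,4,6,7}→1  {4,5,6,7}→4
  5 left: {1,3,4,6,7}→1  {2,3,4,6,7}→1  {3,4,5,6,7}→5
  6 left: {0,1,3,4,6,7}→1  {1,2,3,4,6,7}→2  {1,3,4,5,6,7}→6  {2,3,4,5,6,7}→6
  placing 0:o first → 14 extensions
  placing 2:u first → 7 extensions
  placing 5:e first → 3 extensions
total linear extensions = 24

24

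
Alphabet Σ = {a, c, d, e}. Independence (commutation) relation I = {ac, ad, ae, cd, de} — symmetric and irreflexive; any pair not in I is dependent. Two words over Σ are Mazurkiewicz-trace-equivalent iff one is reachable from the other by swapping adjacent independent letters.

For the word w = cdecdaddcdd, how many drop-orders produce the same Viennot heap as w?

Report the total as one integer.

piece 0:c — minimal
piece 1:d — minimal
piece 2:e rests on {0:c}
piece 3:c rests on {2:e}
piece 4:d rests on {1:d}
piece 5:a — minimal
piece 6:d rests on {4:d}
piece 7:d rests on {6:d}
piece 8:c rests on {3:c}
piece 9:d rests on {7:d}
piece 10:d rests on {9:d}
minimal pieces: {0:c, 1:d, 5:a}
ways to finish when only these pieces remain (= sum over removing one remaining piece with nothing left below it):
  1 left: {5}→1  {8}→1  {10}→1
  2 left: {3,8}→1  {5,8}→2  {5,10}→2  {8,10}→2  {9,10}→1
  3 left: {2,3,8}→1  {3,5,8}→3  {3,8,10}→3  {5,8,10}→6  {5,9,10}→3  {7,9,10}→1  {8,9,10}→3
  4 left: {0,2,3,8}→1  {2,3,5,8}→4  {2,3,8,10}→4  {3,5,8,10}→12  {3,8,9,10}→6  {5,7,9,10}→4  {5,8,9,10}→12  {6,7,9,10}→1  {7,8,9,10}→4
  5 left: {0,2,3,5,8}→5  {0,2,3,8,10}→5  {2,3,5,8,10}→20  {2,3,8,9,10}→10  {3,5,8,9,10}→30  {3,7,8,9,10}→10  {4,6,7,9,10}→1  {5,6,7,9,10}→5  {5,7,8,9,10}→20  {6,7,8,9,10}→5
  6 left: {0,2,3,5,8,10}→30  {0,2,3,8,9,10}→15  {1,4,6,7,9,10}→1  {2,3,5,8,9,10}→60  {2,3,7,8,9,10}→20  {3,5,7,8,9,10}→60  {3,6,7,8,9,10}→15  {4,5,6,7,9,10}→6  {4,6,7,8,9,10}→6  {5,6,7,8,9,10}→30
  7 left: {0,2,3,5,8,9,10}→105  {0,2,3,7,8,9,10}→35  {1,4,5,6,7,9,10}→7  {1,4,6,7,8,9,10}→7  {2,3,5,7,8,9,10}→140  {2,3,6,7,8,9,10}→35  {3,4,6,7,8,9,10}→21  {3,5,6,7,8,9,10}→105  {4,5,6,7,8,9,10}→42
  8 left: {0,2,3,5,7,8,9,10}→280  {0,2,3,6,7,8,9,10}→70  {1,3,4,6,7,8,9,10}→28  {1,4,5,6,7,8,9,10}→56  {2,3,4,6,7,8,9,10}→56  {2,3,5,6,7,8,9,10}→280  {3,4,5,6,7,8,9,10}→168
  9 left: {0,2,3,4,6,7,8,9,10}→126  {0,2,3,5,6,7,8,9,10}→630  {1,2,3,4,6,7,8,9,10}→84  {1,3,4,5,6,7,8,9,10}→252  {2,3,4,5,6,7,8,9,10}→504
  placing 0:c first → 840 extensions
  placing 1:d first → 1260 extensions
  placing 5:a first → 210 extensions
total linear extensions = 2310

2310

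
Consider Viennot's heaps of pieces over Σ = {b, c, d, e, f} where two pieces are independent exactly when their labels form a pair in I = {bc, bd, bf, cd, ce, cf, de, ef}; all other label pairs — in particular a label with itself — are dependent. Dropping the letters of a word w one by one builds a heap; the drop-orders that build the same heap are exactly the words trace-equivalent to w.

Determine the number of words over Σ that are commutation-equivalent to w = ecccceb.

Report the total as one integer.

0(e) covers ∅
1(c) covers ∅
2(c) covers 1:c
3(c) covers 2:c
4(c) covers 3:c
5(e) covers 0:e
6(b) covers 5:e
floor of heap: 0:e, 1:c
completions by unplaced set U, small U first (add the entries for U minus each lowest piece of U):
  |U|=1: {4}:1  {6}:1
  |U|=2: {3,4}:1  {4,6}:2  {5,6}:1
  |U|=3: {0,5,6}:1  {2,3,4}:1  {3,4,6}:3  {4,5,6}:3
  |U|=4: {0,4,5,6}:4  {1,2,3,4}:1  {2,3,4,6}:4  {3,4,5,6}:6
  |U|=5: {0,3,4,5,6}:10  {1,2,3,4,6}:5  {2,3,4,5,6}:10
  start at 0(e): 15
  start at 1(c): 20
sum over floor = 35

35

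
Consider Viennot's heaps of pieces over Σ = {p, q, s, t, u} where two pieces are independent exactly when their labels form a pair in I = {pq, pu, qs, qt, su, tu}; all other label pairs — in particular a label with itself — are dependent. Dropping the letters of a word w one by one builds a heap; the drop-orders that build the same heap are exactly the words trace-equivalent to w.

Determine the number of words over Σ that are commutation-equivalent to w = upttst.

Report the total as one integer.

6

drop 0:u onto floor
drop 1:p onto floor
drop 2:t onto {1:p}
drop 3:t onto {2:t}
drop 4:s onto {3:t}
drop 5:t onto {4:s}
ground layer = {0:u, 1:p}
drop-orders for the pieces not yet dropped (sum over which currently-grounded one goes next):
  1 to go: {0} 1  {5} 1
  2 to go: {0,5} 2  {4,5} 1
  3 to go: {0,4,5} 3  {3,4,5} 1
  4 to go: {0,3,4,5} 4  {2,3,4,5} 1
  if 0:u drops first: 1 orders
  if 1:p drops first: 5 orders
heap linearizations: 6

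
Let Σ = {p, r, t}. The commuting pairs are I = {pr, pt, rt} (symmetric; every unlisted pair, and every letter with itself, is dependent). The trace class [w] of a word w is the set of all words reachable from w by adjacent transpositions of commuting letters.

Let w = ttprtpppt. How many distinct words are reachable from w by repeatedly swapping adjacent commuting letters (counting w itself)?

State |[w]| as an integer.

630

drop 0:t onto floor
drop 1:t onto {0:t}
drop 2:p onto floor
drop 3:r onto floor
drop 4:t onto {1:t}
drop 5:p onto {2:p}
drop 6:p onto {5:p}
drop 7:p onto {6:p}
drop 8:t onto {4:t}
ground layer = {0:t, 2:p, 3:r}
drop-orders for the pieces not yet dropped (sum over which currently-grounded one goes next):
  1 to go: {3} 1  {7} 1  {8} 1
  2 to go: {3,7} 2  {3,8} 2  {4,8} 1  {6,7} 1  {7,8} 2
  3 to go: {1,4,8} 1  {3,4,8} 3  {3,6,7} 3  {3,7,8} 6  {4,7,8} 3  {5,6,7} 1  {6,7,8} 3
  4 to go: {0,1,4,8} 1  {1,3,4,8} 4  {1,4,7,8} 4  {2,5,6,7} 1  {3,4,7,8} 12  {3,5,6,7} 4  {3,6,7,8} 12  {4,6,7,8} 6  {5,6,7,8} 4
  5 to go: {0,1,3,4,8} 5  {0,1,4,7,8} 5  {1,3,4,7,8} 20  {1,4,6,7,8} 10  {2,3,5,6,7} 5  {2,5,6,7,8} 5  {3,4,6,7,8} 30  {3,5,6,7,8} 20  {4,5,6,7,8} 10
  6 to go: {0,1,3,4,7,8} 30  {0,1,4,6,7,8} 15  {1,3,4,6,7,8} 60  {1,4,5,6,7,8} 20  {2,3,5,6,7,8} 30  {2,4,5,6,7,8} 15  {3,4,5,6,7,8} 60
  7 to go: {0,1,3,4,6,7,8} 105  {0,1,4,5,6,7,8} 35  {1,2,4,5,6,7,8} 35  {1,3,4,5,6,7,8} 140  {2,3,4,5,6,7,8} 105
  if 0:t drops first: 280 orders
  if 2:p drops first: 280 orders
  if 3:r drops first: 70 orders
heap linearizations: 630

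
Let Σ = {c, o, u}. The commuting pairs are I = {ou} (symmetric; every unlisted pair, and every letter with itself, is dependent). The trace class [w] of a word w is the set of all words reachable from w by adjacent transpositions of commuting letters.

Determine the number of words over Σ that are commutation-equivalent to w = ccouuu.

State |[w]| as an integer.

piece 0:c — minimal
piece 1:c rests on {0:c}
piece 2:o rests on {1:c}
piece 3:u rests on {1:c}
piece 4:u rests on {3:u}
piece 5:u rests on {4:u}
minimal pieces: {0:c}
ways to finish when only these pieces remain (= sum over removing one remaining piece with nothing left below it):
  1 left: {2}→1  {5}→1
  2 left: {2,5}→2  {4,5}→1
  3 left: {2,4,5}→3  {3,4,5}→1
  4 left: {2,3,4,5}→4
  placing 0:c first → 4 extensions

4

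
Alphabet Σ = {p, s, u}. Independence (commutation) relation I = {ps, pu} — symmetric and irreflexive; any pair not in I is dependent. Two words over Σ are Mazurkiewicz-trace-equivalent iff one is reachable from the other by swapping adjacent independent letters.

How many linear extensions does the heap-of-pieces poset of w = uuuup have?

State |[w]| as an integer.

0(u) covers ∅
1(u) covers 0:u
2(u) covers 1:u
3(u) covers 2:u
4(p) covers ∅
floor of heap: 0:u, 4:p
completions by unplaced set U, small U first (add the entries for U minus each lowest piece of U):
  |U|=1: {3}:1  {4}:1
  |U|=2: {2,3}:1  {3,4}:2
  |U|=3: {1,2,3}:1  {2,3,4}:3
  start at 0(u): 4
  start at 4(p): 1
sum over floor = 5

5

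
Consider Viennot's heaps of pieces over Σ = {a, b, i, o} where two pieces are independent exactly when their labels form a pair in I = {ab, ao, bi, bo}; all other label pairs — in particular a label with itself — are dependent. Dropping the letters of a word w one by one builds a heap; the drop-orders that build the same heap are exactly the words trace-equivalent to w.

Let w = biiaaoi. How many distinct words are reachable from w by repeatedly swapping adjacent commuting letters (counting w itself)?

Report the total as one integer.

21

0(b) covers ∅
1(i) covers ∅
2(i) covers 1:i
3(a) covers 2:i
4(a) covers 3:a
5(o) covers 2:i
6(i) covers 4:a, 5:o
floor of heap: 0:b, 1:i
completions by unplaced set U, small U first (add the entries for U minus each lowest piece of U):
  |U|=1: {0}:1  {6}:1
  |U|=2: {0,6}:2  {4,6}:1  {5,6}:1
  |U|=3: {0,4,6}:3  {0,5,6}:3  {3,4,6}:1  {4,5,6}:2
  |U|=4: {0,3,4,6}:4  {0,4,5,6}:8  {3,4,5,6}:3
  |U|=5: {0,3,4,5,6}:15  {2,3,4,5,6}:3
  start at 0(b): 3
  start at 1(i): 18
sum over floor = 21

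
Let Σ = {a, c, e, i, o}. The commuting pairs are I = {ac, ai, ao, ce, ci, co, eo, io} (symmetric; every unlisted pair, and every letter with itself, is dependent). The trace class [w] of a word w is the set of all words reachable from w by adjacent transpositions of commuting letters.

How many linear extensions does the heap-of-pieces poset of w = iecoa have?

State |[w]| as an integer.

drop 0:i onto floor
drop 1:e onto {0:i}
drop 2:c onto floor
drop 3:o onto floor
drop 4:a onto {1:e}
ground layer = {0:i, 2:c, 3:o}
drop-orders for the pieces not yet dropped (sum over which currently-grounded one goes next):
  1 to go: {2} 1  {3} 1  {4} 1
  2 to go: {1,4} 1  {2,3} 2  {2,4} 2  {3,4} 2
  3 to go: {0,1,4} 1  {1,2,4} 3  {1,3,4} 3  {2,3,4} 6
  if 0:i drops first: 12 orders
  if 2:c drops first: 4 orders
  if 3:o drops first: 4 orders
heap linearizations: 20

20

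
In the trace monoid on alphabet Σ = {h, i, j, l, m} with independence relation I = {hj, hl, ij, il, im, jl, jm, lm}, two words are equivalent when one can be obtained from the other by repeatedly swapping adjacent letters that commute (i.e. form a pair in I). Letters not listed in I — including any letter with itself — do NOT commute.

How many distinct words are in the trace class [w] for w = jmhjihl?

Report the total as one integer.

drop 0:j onto floor
drop 1:m onto floor
drop 2:h onto {1:m}
drop 3:j onto {0:j}
drop 4:i onto {2:h}
drop 5:h onto {4:i}
drop 6:l onto floor
ground layer = {0:j, 1:m, 6:l}
drop-orders for the pieces not yet dropped (sum over which currently-grounded one goes next):
  1 to go: {3} 1  {5} 1  {6} 1
  2 to go: {0,3} 1  {3,5} 2  {3,6} 2  {4,5} 1  {5,6} 2
  3 to go: {0,3,5} 3  {0,3,6} 3  {2,4,5} 1  {3,4,5} 3  {3,5,6} 6  {4,5,6} 3
  4 to go: {0,3,4,5} 6  {0,3,5,6} 12  {1,2,4,5} 1  {2,3,4,5} 4  {2,4,5,6} 4  {3,4,5,6} 12
  5 to go: {0,2,3,4,5} 10  {0,3,4,5,6} 30  {1,2,3,4,5} 5  {1,2,4,5,6} 5  {2,3,4,5,6} 20
  if 0:j drops first: 30 orders
  if 1:m drops first: 60 orders
  if 6:l drops first: 15 orders
heap linearizations: 105

105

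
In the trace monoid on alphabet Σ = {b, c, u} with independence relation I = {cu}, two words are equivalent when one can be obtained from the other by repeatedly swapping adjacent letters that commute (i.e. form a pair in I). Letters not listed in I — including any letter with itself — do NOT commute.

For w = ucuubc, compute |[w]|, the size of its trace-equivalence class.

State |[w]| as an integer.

4

drop 0:u onto floor
drop 1:c onto floor
drop 2:u onto {0:u}
drop 3:u onto {2:u}
drop 4:b onto {1:c, 3:u}
drop 5:c onto {4:b}
ground layer = {0:u, 1:c}
drop-orders for the pieces not yet dropped (sum over which currently-grounded one goes next):
  1 to go: {5} 1
  2 to go: {4,5} 1
  3 to go: {1,4,5} 1  {3,4,5} 1
  4 to go: {1,3,4,5} 2  {2,3,4,5} 1
  if 0:u drops first: 3 orders
  if 1:c drops first: 1 orders
heap linearizations: 4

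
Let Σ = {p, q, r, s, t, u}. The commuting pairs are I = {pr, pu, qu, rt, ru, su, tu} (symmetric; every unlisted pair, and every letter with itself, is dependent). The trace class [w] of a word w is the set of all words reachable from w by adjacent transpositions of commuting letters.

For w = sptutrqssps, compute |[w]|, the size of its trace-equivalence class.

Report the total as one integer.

44

drop 0:s onto floor
drop 1:p onto {0:s}
drop 2:t onto {1:p}
drop 3:u onto floor
drop 4:t onto {2:t}
drop 5:r onto {0:s}
drop 6:q onto {4:t, 5:r}
drop 7:s onto {6:q}
drop 8:s onto {7:s}
drop 9:p onto {8:s}
drop 10:s onto {9:p}
ground layer = {0:s, 3:u}
drop-orders for the pieces not yet dropped (sum over which currently-grounded one goes next):
  1 to go: {3} 1  {10} 1
  2 to go: {3,10} 2  {9,10} 1
  3 to go: {3,9,10} 3  {8,9,10} 1
  4 to go: {3,8,9,10} 4  {7,8,9,10} 1
  5 to go: {3,7,8,9,10} 5  {6,7,8,9,10} 1
  6 to go: {3,6,7,8,9,10} 6  {4,6,7,8,9,10} 1  {5,6,7,8,9,10} 1
  7 to go: {2,4,6,7,8,9,10} 1  {3,4,6,7,8,9,10} 7  {3,5,6,7,8,9,10} 7  {4,5,6,7,8,9,10} 2
  8 to go: {1,2,4,6,7,8,9,10} 1  {2,3,4,6,7,8,9,10} 8  {2,4,5,6,7,8,9,10} 3  {3,4,5,6,7,8,9,10} 16
  9 to go: {1,2,3,4,6,7,8,9,10} 9  {1,2,4,5,6,7,8,9,10} 4  {2,3,4,5,6,7,8,9,10} 27
  if 0:s drops first: 40 orders
  if 3:u drops first: 4 orders
heap linearizations: 44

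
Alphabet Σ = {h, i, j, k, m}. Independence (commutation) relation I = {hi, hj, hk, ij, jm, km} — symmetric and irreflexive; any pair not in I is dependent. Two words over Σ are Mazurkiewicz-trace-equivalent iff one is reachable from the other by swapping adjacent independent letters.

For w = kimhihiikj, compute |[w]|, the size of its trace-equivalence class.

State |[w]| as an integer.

21

drop 0:k onto floor
drop 1:i onto {0:k}
drop 2:m onto {1:i}
drop 3:h onto {2:m}
drop 4:i onto {2:m}
drop 5:h onto {3:h}
drop 6:i onto {4:i}
drop 7:i onto {6:i}
drop 8:k onto {7:i}
drop 9:j onto {8:k}
ground layer = {0:k}
drop-orders for the pieces not yet dropped (sum over which currently-grounded one goes next):
  1 to go: {5} 1  {9} 1
  2 to go: {3,5} 1  {5,9} 2  {8,9} 1
  3 to go: {3,5,9} 3  {5,8,9} 3  {7,8,9} 1
  4 to go: {3,5,8,9} 6  {5,7,8,9} 4  {6,7,8,9} 1
  5 to go: {3,5,7,8,9} 10  {4,6,7,8,9} 1  {5,6,7,8,9} 5
  6 to go: {3,5,6,7,8,9} 15  {4,5,6,7,8,9} 6
  7 to go: {3,4,5,6,7,8,9} 21
  8 to go: {2,3,4,5,6,7,8,9} 21
  if 0:k drops first: 21 orders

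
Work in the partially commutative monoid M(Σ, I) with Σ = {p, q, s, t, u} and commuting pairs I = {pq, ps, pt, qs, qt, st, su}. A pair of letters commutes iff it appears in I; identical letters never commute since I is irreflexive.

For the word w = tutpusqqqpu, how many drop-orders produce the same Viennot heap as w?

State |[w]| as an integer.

88

#0=t has no predecessor
#1=u depends on [0:t]
#2=t depends on [1:u]
#3=p depends on [1:u]
#4=u depends on [2:t, 3:p]
#5=s has no predecessor
#6=q depends on [4:u]
#7=q depends on [6:q]
#8=q depends on [7:q]
#9=p depends on [4:u]
#10=u depends on [8:q, 9:p]
sources: [0:t, 5:s]
N(rest) = Σ N(rest − s) over sources s of rest; N(one piece) = 1:
  size 1 → [5]=1  [10]=1
  size 2 → [5,10]=2  [8,10]=1  [9,10]=1
  size 3 → [5,8,10]=3  [5,9,10]=3  [7,8,10]=1  [8,9,10]=2
  size 4 → [5,7,8,10]=4  [5,8,9,10]=8  [6,7,8,10]=1  [7,8,9,10]=3
  size 5 → [5,6,7,8,10]=5  [5,7,8,9,10]=15  [6,7,8,9,10]=4
  size 6 → [4,6,7,8,9,10]=4  [5,6,7,8,9,10]=24
  size 7 → [2,4,6,7,8,9,10]=4  [3,4,6,7,8,9,10]=4  [4,5,6,7,8,9,10]=28
  size 8 → [2,3,4,6,7,8,9,10]=8  [2,4,5,6,7,8,9,10]=32  [3,4,5,6,7,8,9,10]=32
  size 9 → [1,2,3,4,6,7,8,9,10]=8  [2,3,4,5,6,7,8,9,10]=72
  first=0(t) contributes 80
  first=5(s) contributes 8
|[w]| = 88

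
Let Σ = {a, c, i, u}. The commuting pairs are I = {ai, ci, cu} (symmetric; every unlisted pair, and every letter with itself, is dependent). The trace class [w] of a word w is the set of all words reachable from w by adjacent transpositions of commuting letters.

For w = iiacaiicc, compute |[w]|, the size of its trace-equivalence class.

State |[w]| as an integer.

#0=i has no predecessor
#1=i depends on [0:i]
#2=a has no predecessor
#3=c depends on [2:a]
#4=a depends on [3:c]
#5=i depends on [1:i]
#6=i depends on [5:i]
#7=c depends on [4:a]
#8=c depends on [7:c]
sources: [0:i, 2:a]
N(rest) = Σ N(rest − s) over sources s of rest; N(one piece) = 1:
  size 1 → [6]=1  [8]=1
  size 2 → [5,6]=1  [6,8]=2  [7,8]=1
  size 3 → [1,5,6]=1  [4,7,8]=1  [5,6,8]=3  [6,7,8]=3
  size 4 → [0,1,5,6]=1  [1,5,6,8]=4  [3,4,7,8]=1  [4,6,7,8]=4  [5,6,7,8]=6
  size 5 → [0,1,5,6,8]=5  [1,5,6,7,8]=10  [2,3,4,7,8]=1  [3,4,6,7,8]=5  [4,5,6,7,8]=10
  size 6 → [0,1,5,6,7,8]=15  [1,4,5,6,7,8]=20  [2,3,4,6,7,8]=6  [3,4,5,6,7,8]=15
  size 7 → [0,1,4,5,6,7,8]=35  [1,3,4,5,6,7,8]=35  [2,3,4,5,6,7,8]=21
  first=0(i) contributes 56
  first=2(a) contributes 70
|[w]| = 126

126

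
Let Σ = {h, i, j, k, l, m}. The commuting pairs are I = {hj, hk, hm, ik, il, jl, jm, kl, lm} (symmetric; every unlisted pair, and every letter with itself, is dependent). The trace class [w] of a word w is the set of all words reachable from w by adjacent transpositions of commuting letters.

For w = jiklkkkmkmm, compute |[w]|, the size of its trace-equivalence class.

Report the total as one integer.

0(j) covers ∅
1(i) covers 0:j
2(k) covers 0:j
3(l) covers ∅
4(k) covers 2:k
5(k) covers 4:k
6(k) covers 5:k
7(m) covers 1:i, 6:k
8(k) covers 7:m
9(m) covers 8:k
10(m) covers 9:m
floor of heap: 0:j, 3:l
completions by unplaced set U, small U first (add the entries for U minus each lowest piece of U):
  |U|=1: {3}:1  {10}:1
  |U|=2: {3,10}:2  {9,10}:1
  |U|=3: {3,9,10}:3  {8,9,10}:1
  |U|=4: {3,8,9,10}:4  {7,8,9,10}:1
  |U|=5: {1,7,8,9,10}:1  {3,7,8,9,10}:5  {6,7,8,9,10}:1
  |U|=6: {1,3,7,8,9,10}:6  {1,6,7,8,9,10}:2  {3,6,7,8,9,10}:6  {5,6,7,8,9,10}:1
  |U|=7: {1,3,6,7,8,9,10}:14  {1,5,6,7,8,9,10}:3  {3,5,6,7,8,9,10}:7  {4,5,6,7,8,9,10}:1
  |U|=8: {1,3,5,6,7,8,9,10}:24  {1,4,5,6,7,8,9,10}:4  {2,4,5,6,7,8,9,10}:1  {3,4,5,6,7,8,9,10}:8
  |U|=9: {1,2,4,5,6,7,8,9,10}:5  {1,3,4,5,6,7,8,9,10}:36  {2,3,4,5,6,7,8,9,10}:9
  start at 0(j): 50
  start at 3(l): 5
sum over floor = 55

55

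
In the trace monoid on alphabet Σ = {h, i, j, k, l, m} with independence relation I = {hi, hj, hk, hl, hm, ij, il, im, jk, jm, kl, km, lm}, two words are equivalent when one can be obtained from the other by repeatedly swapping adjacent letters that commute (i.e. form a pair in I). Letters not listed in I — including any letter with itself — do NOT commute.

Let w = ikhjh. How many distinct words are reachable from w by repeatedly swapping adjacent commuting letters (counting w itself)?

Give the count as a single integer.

#0=i has no predecessor
#1=k depends on [0:i]
#2=h has no predecessor
#3=j has no predecessor
#4=h depends on [2:h]
sources: [0:i, 2:h, 3:j]
N(rest) = Σ N(rest − s) over sources s of rest; N(one piece) = 1:
  size 1 → [1]=1  [3]=1  [4]=1
  size 2 → [0,1]=1  [1,3]=2  [1,4]=2  [2,4]=1  [3,4]=2
  size 3 → [0,1,3]=3  [0,1,4]=3  [1,2,4]=3  [1,3,4]=6  [2,3,4]=3
  first=0(i) contributes 12
  first=2(h) contributes 12
  first=3(j) contributes 6
|[w]| = 30

30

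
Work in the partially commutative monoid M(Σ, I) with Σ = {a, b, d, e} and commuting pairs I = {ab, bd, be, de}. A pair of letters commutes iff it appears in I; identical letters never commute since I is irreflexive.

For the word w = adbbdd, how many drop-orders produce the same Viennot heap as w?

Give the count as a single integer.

15

#0=a has no predecessor
#1=d depends on [0:a]
#2=b has no predecessor
#3=b depends on [2:b]
#4=d depends on [1:d]
#5=d depends on [4:d]
sources: [0:a, 2:b]
N(rest) = Σ N(rest − s) over sources s of rest; N(one piece) = 1:
  size 1 → [3]=1  [5]=1
  size 2 → [2,3]=1  [3,5]=2  [4,5]=1
  size 3 → [1,4,5]=1  [2,3,5]=3  [3,4,5]=3
  size 4 → [0,1,4,5]=1  [1,3,4,5]=4  [2,3,4,5]=6
  first=0(a) contributes 10
  first=2(b) contributes 5
|[w]| = 15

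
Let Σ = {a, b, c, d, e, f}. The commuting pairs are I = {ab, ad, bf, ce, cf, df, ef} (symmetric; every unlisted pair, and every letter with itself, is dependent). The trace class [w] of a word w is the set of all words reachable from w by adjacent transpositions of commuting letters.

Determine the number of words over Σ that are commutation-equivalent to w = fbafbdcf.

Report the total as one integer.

drop 0:f onto floor
drop 1:b onto floor
drop 2:a onto {0:f}
drop 3:f onto {2:a}
drop 4:b onto {1:b}
drop 5:d onto {4:b}
drop 6:c onto {2:a, 5:d}
drop 7:f onto {3:f}
ground layer = {0:f, 1:b}
drop-orders for the pieces not yet dropped (sum over which currently-grounded one goes next):
  1 to go: {6} 1  {7} 1
  2 to go: {3,7} 1  {5,6} 1  {6,7} 2
  3 to go: {3,6,7} 3  {4,5,6} 1  {5,6,7} 3
  4 to go: {1,4,5,6} 1  {2,3,6,7} 3  {3,5,6,7} 6  {4,5,6,7} 4
  5 to go: {0,2,3,6,7} 3  {1,4,5,6,7} 5  {2,3,5,6,7} 9  {3,4,5,6,7} 10
  6 to go: {0,2,3,5,6,7} 12  {1,3,4,5,6,7} 15  {2,3,4,5,6,7} 19
  if 0:f drops first: 34 orders
  if 1:b drops first: 31 orders
heap linearizations: 65

65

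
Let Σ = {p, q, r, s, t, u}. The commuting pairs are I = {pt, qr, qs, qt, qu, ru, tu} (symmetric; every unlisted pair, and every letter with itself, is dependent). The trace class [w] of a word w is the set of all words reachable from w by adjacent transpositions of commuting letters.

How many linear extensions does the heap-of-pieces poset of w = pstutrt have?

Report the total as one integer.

5

drop 0:p onto floor
drop 1:s onto {0:p}
drop 2:t onto {1:s}
drop 3:u onto {1:s}
drop 4:t onto {2:t}
drop 5:r onto {4:t}
drop 6:t onto {5:r}
ground layer = {0:p}
drop-orders for the pieces not yet dropped (sum over which currently-grounded one goes next):
  1 to go: {3} 1  {6} 1
  2 to go: {3,6} 2  {5,6} 1
  3 to go: {3,5,6} 3  {4,5,6} 1
  4 to go: {2,4,5,6} 1  {3,4,5,6} 4
  5 to go: {2,3,4,5,6} 5
  if 0:p drops first: 5 orders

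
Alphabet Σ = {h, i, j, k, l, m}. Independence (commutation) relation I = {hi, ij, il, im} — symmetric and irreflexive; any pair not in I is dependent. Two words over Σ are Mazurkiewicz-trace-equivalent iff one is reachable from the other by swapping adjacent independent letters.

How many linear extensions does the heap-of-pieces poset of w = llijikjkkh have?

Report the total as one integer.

piece 0:l — minimal
piece 1:l rests on {0:l}
piece 2:i — minimal
piece 3:j rests on {1:l}
piece 4:i rests on {2:i}
piece 5:k rests on {3:j, 4:i}
piece 6:j rests on {5:k}
piece 7:k rests on {6:j}
piece 8:k rests on {7:k}
piece 9:h rests on {8:k}
minimal pieces: {0:l, 2:i}
ways to finish when only these pieces remain (= sum over removing one remaining piece with nothing left below it):
  1 left: {9}→1
  2 left: {8,9}→1
  3 left: {7,8,9}→1
  4 left: {6,7,8,9}→1
  5 left: {5,6,7,8,9}→1
  6 left: {3,5,6,7,8,9}→1  {4,5,6,7,8,9}→1
  7 left: {1,3,5,6,7,8,9}→1  {2,4,5,6,7,8,9}→1  {3,4,5,6,7,8,9}→2
  8 left: {0,1,3,5,6,7,8,9}→1  {1,3,4,5,6,7,8,9}→3  {2,3,4,5,6,7,8,9}→3
  placing 0:l first → 6 extensions
  placing 2:i first → 4 extensions
total linear extensions = 10

10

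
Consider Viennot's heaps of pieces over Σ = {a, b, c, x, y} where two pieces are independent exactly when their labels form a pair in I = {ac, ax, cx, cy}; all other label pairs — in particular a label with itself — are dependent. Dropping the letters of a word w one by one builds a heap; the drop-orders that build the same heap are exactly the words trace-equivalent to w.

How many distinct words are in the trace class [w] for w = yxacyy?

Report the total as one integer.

#0=y has no predecessor
#1=x depends on [0:y]
#2=a depends on [0:y]
#3=c has no predecessor
#4=y depends on [1:x, 2:a]
#5=y depends on [4:y]
sources: [0:y, 3:c]
N(rest) = Σ N(rest − s) over sources s of rest; N(one piece) = 1:
  size 1 → [3]=1  [5]=1
  size 2 → [3,5]=2  [4,5]=1
  size 3 → [1,4,5]=1  [2,4,5]=1  [3,4,5]=3
  size 4 → [1,2,4,5]=2  [1,3,4,5]=4  [2,3,4,5]=4
  first=0(y) contributes 10
  first=3(c) contributes 2
|[w]| = 12

12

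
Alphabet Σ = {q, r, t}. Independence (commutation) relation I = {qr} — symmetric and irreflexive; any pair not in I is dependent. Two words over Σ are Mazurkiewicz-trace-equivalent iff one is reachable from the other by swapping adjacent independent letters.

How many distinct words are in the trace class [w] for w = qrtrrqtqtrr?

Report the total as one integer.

6

#0=q has no predecessor
#1=r has no predecessor
#2=t depends on [0:q, 1:r]
#3=r depends on [2:t]
#4=r depends on [3:r]
#5=q depends on [2:t]
#6=t depends on [4:r, 5:q]
#7=q depends on [6:t]
#8=t depends on [7:q]
#9=r depends on [8:t]
#10=r depends on [9:r]
sources: [0:q, 1:r]
N(rest) = Σ N(rest − s) over sources s of rest; N(one piece) = 1:
  size 1 → [10]=1
  size 2 → [9,10]=1
  size 3 → [8,9,10]=1
  size 4 → [7,8,9,10]=1
  size 5 → [6,7,8,9,10]=1
  size 6 → [4,6,7,8,9,10]=1  [5,6,7,8,9,10]=1
  size 7 → [3,4,6,7,8,9,10]=1  [4,5,6,7,8,9,10]=2
  size 8 → [3,4,5,6,7,8,9,10]=3
  size 9 → [2,3,4,5,6,7,8,9,10]=3
  first=0(q) contributes 3
  first=1(r) contributes 3
|[w]| = 6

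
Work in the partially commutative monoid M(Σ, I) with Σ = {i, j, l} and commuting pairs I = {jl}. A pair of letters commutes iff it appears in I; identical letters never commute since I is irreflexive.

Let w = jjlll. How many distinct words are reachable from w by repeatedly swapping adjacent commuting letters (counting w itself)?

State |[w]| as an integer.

10

drop 0:j onto floor
drop 1:j onto {0:j}
drop 2:l onto floor
drop 3:l onto {2:l}
drop 4:l onto {3:l}
ground layer = {0:j, 2:l}
drop-orders for the pieces not yet dropped (sum over which currently-grounded one goes next):
  1 to go: {1} 1  {4} 1
  2 to go: {0,1} 1  {1,4} 2  {3,4} 1
  3 to go: {0,1,4} 3  {1,3,4} 3  {2,3,4} 1
  if 0:j drops first: 4 orders
  if 2:l drops first: 6 orders
heap linearizations: 10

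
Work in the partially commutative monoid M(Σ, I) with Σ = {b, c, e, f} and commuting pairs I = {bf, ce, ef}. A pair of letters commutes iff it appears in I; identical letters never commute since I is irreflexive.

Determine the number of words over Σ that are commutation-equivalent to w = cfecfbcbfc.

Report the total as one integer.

18

piece 0:c — minimal
piece 1:f rests on {0:c}
piece 2:e — minimal
piece 3:c rests on {1:f}
piece 4:f rests on {3:c}
piece 5:b rests on {2:e, 3:c}
piece 6:c rests on {4:f, 5:b}
piece 7:b rests on {6:c}
piece 8:f rests on {6:c}
piece 9:c rests on {7:b, 8:f}
minimal pieces: {0:c, 2:e}
ways to finish when only these pieces remain (= sum over removing one remaining piece with nothing left below it):
  1 left: {9}→1
  2 left: {7,9}→1  {8,9}→1
  3 left: {7,8,9}→2
  4 left: {6,7,8,9}→2
  5 left: {4,6,7,8,9}→2  {5,6,7,8,9}→2
  6 left: {2,5,6,7,8,9}→2  {4,5,6,7,8,9}→4
  7 left: {2,4,5,6,7,8,9}→6  {3,4,5,6,7,8,9}→4
  8 left: {1,3,4,5,6,7,8,9}→4  {2,3,4,5,6,7,8,9}→10
  placing 0:c first → 14 extensions
  placing 2:e first → 4 extensions
total linear extensions = 18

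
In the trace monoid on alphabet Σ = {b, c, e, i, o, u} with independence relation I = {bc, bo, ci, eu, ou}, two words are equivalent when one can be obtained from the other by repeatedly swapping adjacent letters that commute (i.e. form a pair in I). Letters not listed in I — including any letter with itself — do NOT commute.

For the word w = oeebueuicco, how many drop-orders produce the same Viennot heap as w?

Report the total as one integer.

9

piece 0:o — minimal
piece 1:e rests on {0:o}
piece 2:e rests on {1:e}
piece 3:b rests on {2:e}
piece 4:u rests on {3:b}
piece 5:e rests on {3:b}
piece 6:u rests on {4:u}
piece 7:i rests on {5:e, 6:u}
piece 8:c rests on {5:e, 6:u}
piece 9:c rests on {8:c}
piece 10:o rests on {7:i, 9:c}
minimal pieces: {0:o}
ways to finish when only these pieces remain (= sum over removing one remaining piece with nothing left below it):
  1 left: {10}→1
  2 left: {7,10}→1  {9,10}→1
  3 left: {7,9,10}→2  {8,9,10}→1
  4 left: {7,8,9,10}→3
  5 left: {5,7,8,9,10}→3  {6,7,8,9,10}→3
  6 left: {4,6,7,8,9,10}→3  {5,6,7,8,9,10}→6
  7 left: {4,5,6,7,8,9,10}→9
  8 left: {3,4,5,6,7,8,9,10}→9
  9 left: {2,3,4,5,6,7,8,9,10}→9
  placing 0:o first → 9 extensions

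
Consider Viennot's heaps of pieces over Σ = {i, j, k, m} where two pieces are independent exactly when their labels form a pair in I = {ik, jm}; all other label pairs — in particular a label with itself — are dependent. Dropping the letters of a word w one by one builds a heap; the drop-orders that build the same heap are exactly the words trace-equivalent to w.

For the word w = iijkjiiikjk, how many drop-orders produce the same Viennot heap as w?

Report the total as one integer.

piece 0:i — minimal
piece 1:i rests on {0:i}
piece 2:j rests on {1:i}
piece 3:k rests on {2:j}
piece 4:j rests on {3:k}
piece 5:i rests on {4:j}
piece 6:i rests on {5:i}
piece 7:i rests on {6:i}
piece 8:k rests on {4:j}
piece 9:j rests on {7:i, 8:k}
piece 10:k rests on {9:j}
minimal pieces: {0:i}
ways to finish when only these pieces remain (= sum over removing one remaining piece with nothing left below it):
  1 left: {10}→1
  2 left: {9,10}→1
  3 left: {7,9,10}→1  {8,9,10}→1
  4 left: {6,7,9,10}→1  {7,8,9,10}→2
  5 left: {5,6,7,9,10}→1  {6,7,8,9,10}→3
  6 left: {5,6,7,8,9,10}→4
  7 left: {4,5,6,7,8,9,10}→4
  8 left: {3,4,5,6,7,8,9,10}→4
  9 left: {2,3,4,5,6,7,8,9,10}→4
  placing 0:i first → 4 extensions

4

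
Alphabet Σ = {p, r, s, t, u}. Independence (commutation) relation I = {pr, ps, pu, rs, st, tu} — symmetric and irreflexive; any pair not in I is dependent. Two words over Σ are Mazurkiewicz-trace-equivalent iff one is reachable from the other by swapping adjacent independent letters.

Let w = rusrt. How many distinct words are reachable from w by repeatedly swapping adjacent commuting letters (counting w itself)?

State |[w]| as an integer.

3

drop 0:r onto floor
drop 1:u onto {0:r}
drop 2:s onto {1:u}
drop 3:r onto {1:u}
drop 4:t onto {3:r}
ground layer = {0:r}
drop-orders for the pieces not yet dropped (sum over which currently-grounded one goes next):
  1 to go: {2} 1  {4} 1
  2 to go: {2,4} 2  {3,4} 1
  3 to go: {2,3,4} 3
  if 0:r drops first: 3 orders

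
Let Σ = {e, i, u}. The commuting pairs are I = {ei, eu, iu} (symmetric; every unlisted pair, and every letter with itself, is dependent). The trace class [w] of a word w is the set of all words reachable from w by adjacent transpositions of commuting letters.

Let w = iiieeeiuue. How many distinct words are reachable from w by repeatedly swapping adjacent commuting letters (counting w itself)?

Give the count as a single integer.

3150

#0=i has no predecessor
#1=i depends on [0:i]
#2=i depends on [1:i]
#3=e has no predecessor
#4=e depends on [3:e]
#5=e depends on [4:e]
#6=i depends on [2:i]
#7=u has no predecessor
#8=u depends on [7:u]
#9=e depends on [5:e]
sources: [0:i, 3:e, 7:u]
N(rest) = Σ N(rest − s) over sources s of rest; N(one piece) = 1:
  size 1 → [6]=1  [8]=1  [9]=1
  size 2 → [2,6]=1  [5,9]=1  [6,8]=2  [6,9]=2  [7,8]=1  [8,9]=2
  size 3 → [1,2,6]=1  [2,6,8]=3  [2,6,9]=3  [4,5,9]=1  [5,6,9]=3  [5,8,9]=3  [6,7,8]=3  [6,8,9]=6  [7,8,9]=3
  size 4 → [0,1,2,6]=1  [1,2,6,8]=4  [1,2,6,9]=4  [2,5,6,9]=6  [2,6,7,8]=6  [2,6,8,9]=12  [3,4,5,9]=1  [4,5,6,9]=4  [4,5,8,9]=4  [5,6,8,9]=12  [5,7,8,9]=6  [6,7,8,9]=12
  size 5 → [0,1,2,6,8]=5  [0,1,2,6,9]=5  [1,2,5,6,9]=10  [1,2,6,7,8]=10  [1,2,6,8,9]=20  [2,4,5,6,9]=10  [2,5,6,8,9]=30  [2,6,7,8,9]=30  [3,4,5,6,9]=5  [3,4,5,8,9]=5  [4,5,6,8,9]=20  [4,5,7,8,9]=10  [5,6,7,8,9]=30
  size 6 → [0,1,2,5,6,9]=15  [0,1,2,6,7,8]=15  [0,1,2,6,8,9]=30  [1,2,4,5,6,9]=20  [1,2,5,6,8,9]=60  [1,2,6,7,8,9]=60  [2,3,4,5,6,9]=15  [2,4,5,6,8,9]=60  [2,5,6,7,8,9]=90  [3,4,5,6,8,9]=30  [3,4,5,7,8,9]=15  [4,5,6,7,8,9]=60
  size 7 → [0,1,2,4,5,6,9]=35  [0,1,2,5,6,8,9]=105  [0,1,2,6,7,8,9]=105  [1,2,3,4,5,6,9]=35  [1,2,4,5,6,8,9]=140  [1,2,5,6,7,8,9]=210  [2,3,4,5,6,8,9]=105  [2,4,5,6,7,8,9]=210  [3,4,5,6,7,8,9]=105
  size 8 → [0,1,2,3,4,5,6,9]=70  [0,1,2,4,5,6,8,9]=280  [0,1,2,5,6,7,8,9]=420  [1,2,3,4,5,6,8,9]=280  [1,2,4,5,6,7,8,9]=560  [2,3,4,5,6,7,8,9]=420
  first=0(i) contributes 1260
  first=3(e) contributes 1260
  first=7(u) contributes 630
|[w]| = 3150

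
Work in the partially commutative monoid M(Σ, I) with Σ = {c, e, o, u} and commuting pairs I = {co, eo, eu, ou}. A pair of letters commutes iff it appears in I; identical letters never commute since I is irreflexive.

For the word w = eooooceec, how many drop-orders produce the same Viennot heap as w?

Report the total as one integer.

0(e) covers ∅
1(o) covers ∅
2(o) covers 1:o
3(o) covers 2:o
4(o) covers 3:o
5(c) covers 0:e
6(e) covers 5:c
7(e) covers 6:e
8(c) covers 7:e
floor of heap: 0:e, 1:o
completions by unplaced set U, small U first (add the entries for U minus each lowest piece of U):
  |U|=1: {4}:1  {8}:1
  |U|=2: {3,4}:1  {4,8}:2  {7,8}:1
  |U|=3: {2,3,4}:1  {3,4,8}:3  {4,7,8}:3  {6,7,8}:1
  |U|=4: {1,2,3,4}:1  {2,3,4,8}:4  {3,4,7,8}:6  {4,6,7,8}:4  {5,6,7,8}:1
  |U|=5: {0,5,6,7,8}:1  {1,2,3,4,8}:5  {2,3,4,7,8}:10  {3,4,6,7,8}:10  {4,5,6,7,8}:5
  |U|=6: {0,4,5,6,7,8}:6  {1,2,3,4,7,8}:15  {2,3,4,6,7,8}:20  {3,4,5,6,7,8}:15
  |U|=7: {0,3,4,5,6,7,8}:21  {1,2,3,4,6,7,8}:35  {2,3,4,5,6,7,8}:35
  start at 0(e): 70
  start at 1(o): 56
sum over floor = 126

126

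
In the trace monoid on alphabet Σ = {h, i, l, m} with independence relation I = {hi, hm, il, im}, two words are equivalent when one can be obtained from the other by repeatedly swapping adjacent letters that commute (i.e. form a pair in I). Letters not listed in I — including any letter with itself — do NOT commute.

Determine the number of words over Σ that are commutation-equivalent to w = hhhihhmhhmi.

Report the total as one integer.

drop 0:h onto floor
drop 1:h onto {0:h}
drop 2:h onto {1:h}
drop 3:i onto floor
drop 4:h onto {2:h}
drop 5:h onto {4:h}
drop 6:m onto floor
drop 7:h onto {5:h}
drop 8:h onto {7:h}
drop 9:m onto {6:m}
drop 10:i onto {3:i}
ground layer = {0:h, 3:i, 6:m}
drop-orders for the pieces not yet dropped (sum over which currently-grounded one goes next):
  1 to go: {8} 1  {9} 1  {10} 1
  2 to go: {3,10} 1  {6,9} 1  {7,8} 1  {8,9} 2  {8,10} 2  {9,10} 2
  3 to go: {3,8,10} 3  {3,9,10} 3  {5,7,8} 1  {6,8,9} 3  {6,9,10} 3  {7,8,9} 3  {7,8,10} 3  {8,9,10} 6
  4 to go: {3,6,9,10} 6  {3,7,8,10} 6  {3,8,9,10} 12  {4,5,7,8} 1  {5,7,8,9} 4  {5,7,8,10} 4  {6,7,8,9} 6  {6,8,9,10} 12  {7,8,9,10} 12
  5 to go: {2,4,5,7,8} 1  {3,5,7,8,10} 10  {3,6,8,9,10} 30  {3,7,8,9,10} 30  {4,5,7,8,9} 5  {4,5,7,8,10} 5  {5,6,7,8,9} 10  {5,7,8,9,10} 20  {6,7,8,9,10} 30
  6 to go: {1,2,4,5,7,8} 1  {2,4,5,7,8,9} 6  {2,4,5,7,8,10} 6  {3,4,5,7,8,10} 15  {3,5,7,8,9,10} 60  {3,6,7,8,9,10} 90  {4,5,6,7,8,9} 15  {4,5,7,8,9,10} 30  {5,6,7,8,9,10} 60
  7 to go: {0,1,2,4,5,7,8} 1  {1,2,4,5,7,8,9} 7  {1,2,4,5,7,8,10} 7  {2,3,4,5,7,8,10} 21  {2,4,5,6,7,8,9} 21  {2,4,5,7,8,9,10} 42  {3,4,5,7,8,9,10} 105  {3,5,6,7,8,9,10} 210  {4,5,6,7,8,9,10} 105
  8 to go: {0,1,2,4,5,7,8,9} 8  {0,1,2,4,5,7,8,10} 8  {1,2,3,4,5,7,8,10} 28  {1,2,4,5,6,7,8,9} 28  {1,2,4,5,7,8,9,10} 56  {2,3,4,5,7,8,9,10} 168  {2,4,5,6,7,8,9,10} 168  {3,4,5,6,7,8,9,10} 420
  9 to go: {0,1,2,3,4,5,7,8,10} 36  {0,1,2,4,5,6,7,8,9} 36  {0,1,2,4,5,7,8,9,10} 72  {1,2,3,4,5,7,8,9,10} 252  {1,2,4,5,6,7,8,9,10} 252  {2,3,4,5,6,7,8,9,10} 756
  if 0:h drops first: 1260 orders
  if 3:i drops first: 360 orders
  if 6:m drops first: 360 orders
heap linearizations: 1980

1980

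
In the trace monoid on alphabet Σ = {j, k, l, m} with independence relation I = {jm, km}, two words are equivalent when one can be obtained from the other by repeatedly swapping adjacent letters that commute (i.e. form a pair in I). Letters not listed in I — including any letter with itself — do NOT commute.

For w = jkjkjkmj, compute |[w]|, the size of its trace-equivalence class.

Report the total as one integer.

piece 0:j — minimal
piece 1:k rests on {0:j}
piece 2:j rests on {1:k}
piece 3:k rests on {2:j}
piece 4:j rests on {3:k}
piece 5:k rests on {4:j}
piece 6:m — minimal
piece 7:j rests on {5:k}
minimal pieces: {0:j, 6:m}
ways to finish when only these pieces remain (= sum over removing one remaining piece with nothing left below it):
  1 left: {6}→1  {7}→1
  2 left: {5,7}→1  {6,7}→2
  3 left: {4,5,7}→1  {5,6,7}→3
  4 left: {3,4,5,7}→1  {4,5,6,7}→4
  5 left: {2,3,4,5,7}→1  {3,4,5,6,7}→5
  6 left: {1,2,3,4,5,7}→1  {2,3,4,5,6,7}→6
  placing 0:j first → 7 extensions
  placing 6:m first → 1 extensions
total linear extensions = 8

8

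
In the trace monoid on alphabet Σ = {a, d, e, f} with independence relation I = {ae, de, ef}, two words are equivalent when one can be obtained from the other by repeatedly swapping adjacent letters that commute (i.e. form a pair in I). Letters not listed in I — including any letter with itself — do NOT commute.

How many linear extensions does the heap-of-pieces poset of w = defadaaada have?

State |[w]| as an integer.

10

drop 0:d onto floor
drop 1:e onto floor
drop 2:f onto {0:d}
drop 3:a onto {2:f}
drop 4:d onto {3:a}
drop 5:a onto {4:d}
drop 6:a onto {5:a}
drop 7:a onto {6:a}
drop 8:d onto {7:a}
drop 9:a onto {8:d}
ground layer = {0:d, 1:e}
drop-orders for the pieces not yet dropped (sum over which currently-grounded one goes next):
  1 to go: {1} 1  {9} 1
  2 to go: {1,9} 2  {8,9} 1
  3 to go: {1,8,9} 3  {7,8,9} 1
  4 to go: {1,7,8,9} 4  {6,7,8,9} 1
  5 to go: {1,6,7,8,9} 5  {5,6,7,8,9} 1
  6 to go: {1,5,6,7,8,9} 6  {4,5,6,7,8,9} 1
  7 to go: {1,4,5,6,7,8,9} 7  {3,4,5,6,7,8,9} 1
  8 to go: {1,3,4,5,6,7,8,9} 8  {2,3,4,5,6,7,8,9} 1
  if 0:d drops first: 9 orders
  if 1:e drops first: 1 orders
heap linearizations: 10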